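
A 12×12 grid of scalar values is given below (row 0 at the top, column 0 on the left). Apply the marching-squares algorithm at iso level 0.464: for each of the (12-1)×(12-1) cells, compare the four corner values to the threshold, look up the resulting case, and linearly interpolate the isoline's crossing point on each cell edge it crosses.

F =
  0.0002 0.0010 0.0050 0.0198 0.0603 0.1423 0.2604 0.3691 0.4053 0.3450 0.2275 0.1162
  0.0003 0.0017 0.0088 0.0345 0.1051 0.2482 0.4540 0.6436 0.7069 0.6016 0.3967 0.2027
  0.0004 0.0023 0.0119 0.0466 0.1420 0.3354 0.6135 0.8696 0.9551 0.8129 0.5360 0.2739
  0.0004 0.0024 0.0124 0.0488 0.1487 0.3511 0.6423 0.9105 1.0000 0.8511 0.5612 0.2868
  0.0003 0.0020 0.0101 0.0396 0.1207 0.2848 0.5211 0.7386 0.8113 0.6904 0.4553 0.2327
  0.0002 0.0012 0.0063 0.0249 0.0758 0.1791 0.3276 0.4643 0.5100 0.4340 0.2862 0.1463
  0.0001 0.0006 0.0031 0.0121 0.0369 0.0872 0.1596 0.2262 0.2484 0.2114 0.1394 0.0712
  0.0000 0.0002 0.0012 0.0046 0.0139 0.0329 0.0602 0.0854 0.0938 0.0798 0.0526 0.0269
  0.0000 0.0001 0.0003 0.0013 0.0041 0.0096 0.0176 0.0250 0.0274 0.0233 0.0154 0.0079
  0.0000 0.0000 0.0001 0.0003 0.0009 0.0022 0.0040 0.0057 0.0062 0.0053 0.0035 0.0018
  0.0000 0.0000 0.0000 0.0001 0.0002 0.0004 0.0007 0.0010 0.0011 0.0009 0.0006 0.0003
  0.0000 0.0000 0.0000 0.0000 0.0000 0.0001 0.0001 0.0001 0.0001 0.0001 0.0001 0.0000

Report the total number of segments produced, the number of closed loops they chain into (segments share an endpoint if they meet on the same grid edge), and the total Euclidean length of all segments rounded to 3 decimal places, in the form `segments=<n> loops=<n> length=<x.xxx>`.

segments=20 loops=1 length=15.505

cell (0,6): code 0100 → (0.346,7.000)–(1.000,6.053)
cell (0,7): code 1100 → (0.195,8.000)–(0.346,7.000)
cell (0,8): code 1100 → (0.464,9.000)–(0.195,8.000)
cell (0,9): code 1000 → (1.000,9.672)–(0.464,9.000)
cell (1,5): code 0100 → (1.063,6.000)–(2.000,5.462)
cell (1,6): code 1110 → (1.000,6.053)–(1.063,6.000)
cell (1,9): code 1101 → (1.483,10.000)–(1.000,9.672)
cell (1,10): code 1000 → (2.000,10.275)–(1.483,10.000)
cell (2,5): code 0110 → (2.000,5.462)–(3.000,5.388)
cell (2,10): code 1001 → (3.000,10.354)–(2.000,10.275)
cell (3,5): code 0110 → (3.000,5.388)–(4.000,5.758)
cell (3,9): code 1011 → (4.000,9.963)–(3.918,10.000)
cell (3,10): code 0001 → (3.918,10.000)–(3.000,10.354)
cell (4,5): code 0010 → (4.000,5.758)–(4.295,6.000)
cell (4,6): code 0111 → (4.295,6.000)–(5.000,6.998)
cell (4,8): code 1011 → (5.000,8.605)–(4.883,9.000)
cell (4,9): code 0001 → (4.883,9.000)–(4.000,9.963)
cell (5,6): code 0010 → (5.000,6.998)–(5.001,7.000)
cell (5,7): code 0011 → (5.001,7.000)–(5.176,8.000)
cell (5,8): code 0001 → (5.176,8.000)–(5.000,8.605)
total: 20 segments, chained into 1 closed loop(s), length Σ = 15.505195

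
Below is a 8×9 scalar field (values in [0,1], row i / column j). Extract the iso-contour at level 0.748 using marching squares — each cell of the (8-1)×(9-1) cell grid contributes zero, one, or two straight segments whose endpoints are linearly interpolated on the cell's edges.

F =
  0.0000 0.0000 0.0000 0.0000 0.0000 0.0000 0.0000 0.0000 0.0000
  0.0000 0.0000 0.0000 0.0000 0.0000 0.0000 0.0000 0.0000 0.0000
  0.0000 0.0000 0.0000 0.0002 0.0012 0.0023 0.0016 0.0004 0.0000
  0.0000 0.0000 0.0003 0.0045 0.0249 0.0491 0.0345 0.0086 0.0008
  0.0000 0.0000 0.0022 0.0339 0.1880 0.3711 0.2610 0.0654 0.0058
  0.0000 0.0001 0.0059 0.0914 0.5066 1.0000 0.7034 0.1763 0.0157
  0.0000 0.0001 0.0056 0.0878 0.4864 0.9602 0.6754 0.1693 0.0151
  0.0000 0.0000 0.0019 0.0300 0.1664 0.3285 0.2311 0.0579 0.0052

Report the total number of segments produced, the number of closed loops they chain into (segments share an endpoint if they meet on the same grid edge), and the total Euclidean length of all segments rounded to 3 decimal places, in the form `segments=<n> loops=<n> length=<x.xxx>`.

cell (4,4): code 0100 → (4.599,5.000)–(5.000,4.489)
cell (4,5): code 1000 → (5.000,5.850)–(4.599,5.000)
cell (5,4): code 0110 → (5.000,4.489)–(6.000,4.552)
cell (5,5): code 1001 → (6.000,5.745)–(5.000,5.850)
cell (6,4): code 0010 → (6.000,4.552)–(6.336,5.000)
cell (6,5): code 0001 → (6.336,5.000)–(6.000,5.745)
total: 6 segments, chained into 1 closed loop(s), length Σ = 4.973122

segments=6 loops=1 length=4.973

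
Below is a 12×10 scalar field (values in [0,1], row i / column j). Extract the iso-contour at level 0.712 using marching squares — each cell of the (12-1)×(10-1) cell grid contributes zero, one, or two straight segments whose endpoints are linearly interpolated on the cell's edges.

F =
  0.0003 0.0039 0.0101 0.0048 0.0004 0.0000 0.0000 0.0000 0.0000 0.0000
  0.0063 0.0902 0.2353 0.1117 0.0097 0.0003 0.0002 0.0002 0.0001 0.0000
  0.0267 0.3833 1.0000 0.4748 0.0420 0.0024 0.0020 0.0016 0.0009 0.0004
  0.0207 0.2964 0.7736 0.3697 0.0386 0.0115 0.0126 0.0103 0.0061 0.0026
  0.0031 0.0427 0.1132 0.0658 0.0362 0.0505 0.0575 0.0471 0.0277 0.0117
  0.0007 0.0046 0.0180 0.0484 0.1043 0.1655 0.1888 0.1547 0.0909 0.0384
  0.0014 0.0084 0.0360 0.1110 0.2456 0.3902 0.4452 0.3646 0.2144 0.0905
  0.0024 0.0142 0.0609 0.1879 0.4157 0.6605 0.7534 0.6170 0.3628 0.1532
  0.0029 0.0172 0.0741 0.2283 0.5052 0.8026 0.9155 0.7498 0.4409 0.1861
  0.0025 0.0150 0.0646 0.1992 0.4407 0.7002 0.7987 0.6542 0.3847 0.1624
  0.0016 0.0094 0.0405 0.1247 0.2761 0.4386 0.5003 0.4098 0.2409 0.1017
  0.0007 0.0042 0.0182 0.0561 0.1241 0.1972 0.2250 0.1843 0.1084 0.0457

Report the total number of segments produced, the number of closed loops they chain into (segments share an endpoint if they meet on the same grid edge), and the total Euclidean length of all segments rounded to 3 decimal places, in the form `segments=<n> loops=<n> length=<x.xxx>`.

cell (1,1): code 0100 → (1.623,2.000)–(2.000,1.533)
cell (1,2): code 1000 → (2.000,2.548)–(1.623,2.000)
cell (2,1): code 0110 → (2.000,1.533)–(3.000,1.871)
cell (2,2): code 1001 → (3.000,2.153)–(2.000,2.548)
cell (3,1): code 0010 → (3.000,1.871)–(3.093,2.000)
cell (3,2): code 0001 → (3.093,2.000)–(3.000,2.153)
cell (6,5): code 0100 → (6.866,6.000)–(7.000,5.554)
cell (6,6): code 1000 → (7.000,6.304)–(6.866,6.000)
cell (7,4): code 0100 → (7.362,5.000)–(8.000,4.695)
cell (7,5): code 1110 → (7.000,5.554)–(7.362,5.000)
cell (7,6): code 1101 → (7.715,7.000)–(7.000,6.304)
cell (7,7): code 1000 → (8.000,7.122)–(7.715,7.000)
cell (8,4): code 0010 → (8.000,4.695)–(8.885,5.000)
cell (8,5): code 0111 → (8.885,5.000)–(9.000,5.120)
cell (8,6): code 1011 → (9.000,6.600)–(8.395,7.000)
cell (8,7): code 0001 → (8.395,7.000)–(8.000,7.122)
cell (9,5): code 0010 → (9.000,5.120)–(9.291,6.000)
cell (9,6): code 0001 → (9.291,6.000)–(9.000,6.600)
total: 18 segments, chained into 2 closed loop(s), length Σ = 11.043183

segments=18 loops=2 length=11.043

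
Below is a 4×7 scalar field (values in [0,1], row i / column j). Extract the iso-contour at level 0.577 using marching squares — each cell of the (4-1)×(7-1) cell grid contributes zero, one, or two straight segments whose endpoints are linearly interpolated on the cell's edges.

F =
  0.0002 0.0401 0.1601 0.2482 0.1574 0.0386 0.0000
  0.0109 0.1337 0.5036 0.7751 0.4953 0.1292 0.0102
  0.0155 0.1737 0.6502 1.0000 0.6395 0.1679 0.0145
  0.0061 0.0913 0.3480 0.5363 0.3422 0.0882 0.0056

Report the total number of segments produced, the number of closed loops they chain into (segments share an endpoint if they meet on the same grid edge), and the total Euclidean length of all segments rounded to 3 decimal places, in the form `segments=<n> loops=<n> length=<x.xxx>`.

segments=10 loops=1 length=6.765

cell (0,2): code 0100 → (0.624,3.000)–(1.000,2.270)
cell (0,3): code 1000 → (1.000,3.708)–(0.624,3.000)
cell (1,1): code 0100 → (1.501,2.000)–(2.000,1.846)
cell (1,2): code 1110 → (1.000,2.270)–(1.501,2.000)
cell (1,3): code 1101 → (1.567,4.000)–(1.000,3.708)
cell (1,4): code 1000 → (2.000,4.133)–(1.567,4.000)
cell (2,1): code 0010 → (2.000,1.846)–(2.242,2.000)
cell (2,2): code 0011 → (2.242,2.000)–(2.912,3.000)
cell (2,3): code 0011 → (2.912,3.000)–(2.210,4.000)
cell (2,4): code 0001 → (2.210,4.000)–(2.000,4.133)
total: 10 segments, chained into 1 closed loop(s), length Σ = 6.765362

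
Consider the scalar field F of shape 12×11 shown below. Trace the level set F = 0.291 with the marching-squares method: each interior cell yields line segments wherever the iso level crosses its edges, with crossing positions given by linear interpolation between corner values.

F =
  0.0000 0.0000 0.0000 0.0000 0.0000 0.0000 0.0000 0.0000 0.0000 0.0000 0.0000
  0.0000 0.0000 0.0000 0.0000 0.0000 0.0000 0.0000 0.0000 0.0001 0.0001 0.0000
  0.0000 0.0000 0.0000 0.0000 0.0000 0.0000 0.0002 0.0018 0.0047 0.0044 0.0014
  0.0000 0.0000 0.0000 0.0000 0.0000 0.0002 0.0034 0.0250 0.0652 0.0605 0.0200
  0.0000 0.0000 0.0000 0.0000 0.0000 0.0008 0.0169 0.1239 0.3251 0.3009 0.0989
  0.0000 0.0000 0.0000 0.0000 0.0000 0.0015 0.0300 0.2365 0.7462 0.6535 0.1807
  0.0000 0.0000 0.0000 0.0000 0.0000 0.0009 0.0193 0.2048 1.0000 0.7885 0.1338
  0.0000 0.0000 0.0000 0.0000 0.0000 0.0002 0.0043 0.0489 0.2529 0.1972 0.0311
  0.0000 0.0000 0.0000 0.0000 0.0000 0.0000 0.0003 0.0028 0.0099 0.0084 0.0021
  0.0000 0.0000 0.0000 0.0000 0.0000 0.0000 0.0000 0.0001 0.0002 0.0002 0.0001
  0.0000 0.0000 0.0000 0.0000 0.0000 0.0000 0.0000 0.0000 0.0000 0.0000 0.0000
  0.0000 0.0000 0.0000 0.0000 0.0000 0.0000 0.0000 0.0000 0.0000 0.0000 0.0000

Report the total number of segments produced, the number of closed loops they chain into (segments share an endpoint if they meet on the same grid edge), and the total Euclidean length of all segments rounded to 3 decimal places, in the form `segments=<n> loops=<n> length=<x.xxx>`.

cell (3,7): code 0100 → (3.869,8.000)–(4.000,7.831)
cell (3,8): code 1100 → (3.959,9.000)–(3.869,8.000)
cell (3,9): code 1000 → (4.000,9.049)–(3.959,9.000)
cell (4,7): code 0110 → (4.000,7.831)–(5.000,7.107)
cell (4,9): code 1001 → (5.000,9.767)–(4.000,9.049)
cell (5,7): code 0110 → (5.000,7.107)–(6.000,7.108)
cell (5,9): code 1001 → (6.000,9.760)–(5.000,9.767)
cell (6,7): code 0010 → (6.000,7.108)–(6.949,8.000)
cell (6,8): code 0011 → (6.949,8.000)–(6.841,9.000)
cell (6,9): code 0001 → (6.841,9.000)–(6.000,9.760)
total: 10 segments, chained into 1 closed loop(s), length Σ = 9.189279

segments=10 loops=1 length=9.189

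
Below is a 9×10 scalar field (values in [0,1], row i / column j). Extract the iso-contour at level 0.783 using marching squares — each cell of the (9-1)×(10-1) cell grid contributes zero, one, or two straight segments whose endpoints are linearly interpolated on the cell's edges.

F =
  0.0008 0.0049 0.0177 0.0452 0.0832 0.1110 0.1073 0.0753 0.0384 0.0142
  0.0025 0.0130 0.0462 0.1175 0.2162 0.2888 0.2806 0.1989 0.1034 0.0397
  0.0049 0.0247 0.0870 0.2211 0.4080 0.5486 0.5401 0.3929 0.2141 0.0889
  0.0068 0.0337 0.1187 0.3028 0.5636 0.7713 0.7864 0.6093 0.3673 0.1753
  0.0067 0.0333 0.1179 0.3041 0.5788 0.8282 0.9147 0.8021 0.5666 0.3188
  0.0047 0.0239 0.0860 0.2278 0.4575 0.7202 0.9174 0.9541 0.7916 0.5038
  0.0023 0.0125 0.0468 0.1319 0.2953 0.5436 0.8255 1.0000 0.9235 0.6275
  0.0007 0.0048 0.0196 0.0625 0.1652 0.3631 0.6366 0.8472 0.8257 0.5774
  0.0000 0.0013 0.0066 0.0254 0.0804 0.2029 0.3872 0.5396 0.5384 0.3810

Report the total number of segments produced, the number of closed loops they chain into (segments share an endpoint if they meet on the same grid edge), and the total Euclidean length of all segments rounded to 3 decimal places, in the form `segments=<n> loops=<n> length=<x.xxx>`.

cell (2,5): code 0100 → (2.986,6.000)–(3.000,5.775)
cell (2,6): code 1000 → (3.000,6.019)–(2.986,6.000)
cell (3,4): code 0100 → (3.206,5.000)–(4.000,4.819)
cell (3,5): code 1110 → (3.000,5.775)–(3.206,5.000)
cell (3,6): code 1101 → (3.901,7.000)–(3.000,6.019)
cell (3,7): code 1000 → (4.000,7.081)–(3.901,7.000)
cell (4,4): code 0010 → (4.000,4.819)–(4.419,5.000)
cell (4,5): code 0111 → (4.419,5.000)–(5.000,5.318)
cell (4,7): code 1101 → (4.962,8.000)–(4.000,7.081)
cell (4,8): code 1000 → (5.000,8.030)–(4.962,8.000)
cell (5,5): code 0110 → (5.000,5.318)–(6.000,5.849)
cell (5,8): code 1001 → (6.000,8.475)–(5.000,8.030)
cell (6,5): code 0010 → (6.000,5.849)–(6.225,6.000)
cell (6,6): code 0111 → (6.225,6.000)–(7.000,6.695)
cell (6,8): code 1001 → (7.000,8.172)–(6.000,8.475)
cell (7,6): code 0010 → (7.000,6.695)–(7.209,7.000)
cell (7,7): code 0011 → (7.209,7.000)–(7.149,8.000)
cell (7,8): code 0001 → (7.149,8.000)–(7.000,8.172)
total: 18 segments, chained into 1 closed loop(s), length Σ = 12.005111

segments=18 loops=1 length=12.005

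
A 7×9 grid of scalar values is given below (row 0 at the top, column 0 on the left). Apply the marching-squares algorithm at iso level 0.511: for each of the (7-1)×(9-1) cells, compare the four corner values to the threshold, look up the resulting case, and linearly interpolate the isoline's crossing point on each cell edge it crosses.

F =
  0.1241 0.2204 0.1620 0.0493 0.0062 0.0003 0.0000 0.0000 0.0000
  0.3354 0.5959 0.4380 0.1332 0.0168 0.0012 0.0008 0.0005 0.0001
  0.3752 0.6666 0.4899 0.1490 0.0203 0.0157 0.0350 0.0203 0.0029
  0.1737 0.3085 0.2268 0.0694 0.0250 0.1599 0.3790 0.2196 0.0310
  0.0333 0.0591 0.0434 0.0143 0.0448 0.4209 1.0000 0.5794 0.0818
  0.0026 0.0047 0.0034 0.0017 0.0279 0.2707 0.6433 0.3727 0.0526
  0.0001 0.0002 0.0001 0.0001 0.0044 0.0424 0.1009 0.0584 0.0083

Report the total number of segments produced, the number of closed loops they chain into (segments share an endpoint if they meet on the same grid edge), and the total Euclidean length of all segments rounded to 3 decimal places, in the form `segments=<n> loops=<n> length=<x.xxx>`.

segments=14 loops=2 length=10.574

cell (0,0): code 0100 → (0.774,1.000)–(1.000,0.674)
cell (0,1): code 1000 → (1.000,1.538)–(0.774,1.000)
cell (1,0): code 0110 → (1.000,0.674)–(2.000,0.466)
cell (1,1): code 1001 → (2.000,1.881)–(1.000,1.538)
cell (2,0): code 0010 → (2.000,0.466)–(2.435,1.000)
cell (2,1): code 0001 → (2.435,1.000)–(2.000,1.881)
cell (3,5): code 0100 → (3.213,6.000)–(4.000,5.156)
cell (3,6): code 1100 → (3.810,7.000)–(3.213,6.000)
cell (3,7): code 1000 → (4.000,7.137)–(3.810,7.000)
cell (4,5): code 0110 → (4.000,5.156)–(5.000,5.645)
cell (4,6): code 1011 → (5.000,6.489)–(4.331,7.000)
cell (4,7): code 0001 → (4.331,7.000)–(4.000,7.137)
cell (5,5): code 0010 → (5.000,5.645)–(5.244,6.000)
cell (5,6): code 0001 → (5.244,6.000)–(5.000,6.489)
total: 14 segments, chained into 2 closed loop(s), length Σ = 10.573670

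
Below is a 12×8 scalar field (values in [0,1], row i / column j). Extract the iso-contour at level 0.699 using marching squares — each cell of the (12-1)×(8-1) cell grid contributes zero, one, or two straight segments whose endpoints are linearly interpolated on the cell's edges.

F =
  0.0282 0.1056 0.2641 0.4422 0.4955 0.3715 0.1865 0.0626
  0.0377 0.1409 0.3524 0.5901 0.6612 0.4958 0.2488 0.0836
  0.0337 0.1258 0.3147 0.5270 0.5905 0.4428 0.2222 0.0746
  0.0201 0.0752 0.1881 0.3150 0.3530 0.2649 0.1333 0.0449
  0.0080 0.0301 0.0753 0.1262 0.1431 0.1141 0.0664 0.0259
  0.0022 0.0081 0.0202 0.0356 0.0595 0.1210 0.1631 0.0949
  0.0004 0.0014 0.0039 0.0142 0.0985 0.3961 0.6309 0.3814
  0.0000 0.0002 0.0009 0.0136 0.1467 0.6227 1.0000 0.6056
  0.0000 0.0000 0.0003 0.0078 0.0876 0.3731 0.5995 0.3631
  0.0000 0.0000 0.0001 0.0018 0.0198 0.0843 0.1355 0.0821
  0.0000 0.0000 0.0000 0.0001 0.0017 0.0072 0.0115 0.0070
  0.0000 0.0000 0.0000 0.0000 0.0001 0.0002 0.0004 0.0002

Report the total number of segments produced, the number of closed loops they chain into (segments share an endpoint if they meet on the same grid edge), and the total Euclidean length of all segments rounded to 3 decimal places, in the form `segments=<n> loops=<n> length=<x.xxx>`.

cell (6,5): code 0100 → (6.185,6.000)–(7.000,5.202)
cell (6,6): code 1000 → (7.000,6.763)–(6.185,6.000)
cell (7,5): code 0010 → (7.000,5.202)–(7.752,6.000)
cell (7,6): code 0001 → (7.752,6.000)–(7.000,6.763)
total: 4 segments, chained into 1 closed loop(s), length Σ = 4.424883

segments=4 loops=1 length=4.425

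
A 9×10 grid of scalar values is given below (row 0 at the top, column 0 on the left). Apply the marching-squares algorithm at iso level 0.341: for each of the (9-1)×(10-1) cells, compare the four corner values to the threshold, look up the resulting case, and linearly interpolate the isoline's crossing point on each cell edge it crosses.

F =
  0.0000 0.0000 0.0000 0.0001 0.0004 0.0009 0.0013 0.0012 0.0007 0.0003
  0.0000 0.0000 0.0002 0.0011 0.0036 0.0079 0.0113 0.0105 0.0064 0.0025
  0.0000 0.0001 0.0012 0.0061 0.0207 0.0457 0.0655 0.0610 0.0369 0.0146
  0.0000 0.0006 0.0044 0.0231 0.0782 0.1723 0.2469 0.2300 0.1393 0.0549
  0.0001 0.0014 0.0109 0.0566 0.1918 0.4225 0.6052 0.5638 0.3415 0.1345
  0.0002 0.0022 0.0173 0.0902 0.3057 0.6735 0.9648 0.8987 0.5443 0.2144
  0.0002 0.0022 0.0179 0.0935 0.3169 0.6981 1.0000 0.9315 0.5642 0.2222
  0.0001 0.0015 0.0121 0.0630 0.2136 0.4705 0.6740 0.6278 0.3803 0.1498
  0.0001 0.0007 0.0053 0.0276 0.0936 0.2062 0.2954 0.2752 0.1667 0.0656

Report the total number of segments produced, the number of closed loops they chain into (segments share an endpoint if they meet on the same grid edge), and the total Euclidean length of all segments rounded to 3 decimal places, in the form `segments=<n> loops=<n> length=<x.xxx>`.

segments=16 loops=1 length=14.496

cell (3,4): code 0100 → (3.674,5.000)–(4.000,4.647)
cell (3,5): code 1100 → (3.263,6.000)–(3.674,5.000)
cell (3,6): code 1100 → (3.333,7.000)–(3.263,6.000)
cell (3,7): code 1100 → (3.998,8.000)–(3.333,7.000)
cell (3,8): code 1000 → (4.000,8.002)–(3.998,8.000)
cell (4,4): code 0110 → (4.000,4.647)–(5.000,4.096)
cell (4,8): code 1001 → (5.000,8.616)–(4.000,8.002)
cell (5,4): code 0110 → (5.000,4.096)–(6.000,4.063)
cell (5,8): code 1001 → (6.000,8.653)–(5.000,8.616)
cell (6,4): code 0110 → (6.000,4.063)–(7.000,4.496)
cell (6,8): code 1001 → (7.000,8.170)–(6.000,8.653)
cell (7,4): code 0010 → (7.000,4.496)–(7.490,5.000)
cell (7,5): code 0011 → (7.490,5.000)–(7.880,6.000)
cell (7,6): code 0011 → (7.880,6.000)–(7.813,7.000)
cell (7,7): code 0011 → (7.813,7.000)–(7.184,8.000)
cell (7,8): code 0001 → (7.184,8.000)–(7.000,8.170)
total: 16 segments, chained into 1 closed loop(s), length Σ = 14.495508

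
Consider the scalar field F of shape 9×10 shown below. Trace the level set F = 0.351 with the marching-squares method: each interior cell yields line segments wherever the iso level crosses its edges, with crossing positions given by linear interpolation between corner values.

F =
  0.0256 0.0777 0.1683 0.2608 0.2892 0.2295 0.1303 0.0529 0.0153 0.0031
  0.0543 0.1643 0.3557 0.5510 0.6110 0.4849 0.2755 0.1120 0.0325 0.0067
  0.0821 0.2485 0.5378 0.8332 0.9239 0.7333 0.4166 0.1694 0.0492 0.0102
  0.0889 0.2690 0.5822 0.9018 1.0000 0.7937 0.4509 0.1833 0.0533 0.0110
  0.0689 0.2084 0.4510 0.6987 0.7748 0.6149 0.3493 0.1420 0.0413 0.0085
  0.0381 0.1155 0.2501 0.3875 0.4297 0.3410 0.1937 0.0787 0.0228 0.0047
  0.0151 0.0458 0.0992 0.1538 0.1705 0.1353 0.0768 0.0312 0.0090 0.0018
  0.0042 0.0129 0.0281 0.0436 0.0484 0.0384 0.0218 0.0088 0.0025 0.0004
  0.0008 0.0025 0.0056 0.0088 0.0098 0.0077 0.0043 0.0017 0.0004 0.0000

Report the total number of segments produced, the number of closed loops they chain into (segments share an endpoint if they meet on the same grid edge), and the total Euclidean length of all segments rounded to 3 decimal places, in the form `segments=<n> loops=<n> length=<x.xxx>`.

cell (0,1): code 0100 → (0.975,2.000)–(1.000,1.975)
cell (0,2): code 1100 → (0.311,3.000)–(0.975,2.000)
cell (0,3): code 1100 → (0.192,4.000)–(0.311,3.000)
cell (0,4): code 1100 → (0.476,5.000)–(0.192,4.000)
cell (0,5): code 1000 → (1.000,5.639)–(0.476,5.000)
cell (1,1): code 0110 → (1.000,1.975)–(2.000,1.354)
cell (1,5): code 1101 → (1.535,6.000)–(1.000,5.639)
cell (1,6): code 1000 → (2.000,6.265)–(1.535,6.000)
cell (2,1): code 0110 → (2.000,1.354)–(3.000,1.262)
cell (2,6): code 1001 → (3.000,6.373)–(2.000,6.265)
cell (3,1): code 0110 → (3.000,1.262)–(4.000,1.588)
cell (3,5): code 1011 → (4.000,5.994)–(3.983,6.000)
cell (3,6): code 0001 → (3.983,6.000)–(3.000,6.373)
cell (4,1): code 0010 → (4.000,1.588)–(4.498,2.000)
cell (4,2): code 0111 → (4.498,2.000)–(5.000,2.734)
cell (4,4): code 1011 → (5.000,4.887)–(4.963,5.000)
cell (4,5): code 0001 → (4.963,5.000)–(4.000,5.994)
cell (5,2): code 0010 → (5.000,2.734)–(5.156,3.000)
cell (5,3): code 0011 → (5.156,3.000)–(5.304,4.000)
cell (5,4): code 0001 → (5.304,4.000)–(5.000,4.887)
total: 20 segments, chained into 1 closed loop(s), length Σ = 15.893434

segments=20 loops=1 length=15.893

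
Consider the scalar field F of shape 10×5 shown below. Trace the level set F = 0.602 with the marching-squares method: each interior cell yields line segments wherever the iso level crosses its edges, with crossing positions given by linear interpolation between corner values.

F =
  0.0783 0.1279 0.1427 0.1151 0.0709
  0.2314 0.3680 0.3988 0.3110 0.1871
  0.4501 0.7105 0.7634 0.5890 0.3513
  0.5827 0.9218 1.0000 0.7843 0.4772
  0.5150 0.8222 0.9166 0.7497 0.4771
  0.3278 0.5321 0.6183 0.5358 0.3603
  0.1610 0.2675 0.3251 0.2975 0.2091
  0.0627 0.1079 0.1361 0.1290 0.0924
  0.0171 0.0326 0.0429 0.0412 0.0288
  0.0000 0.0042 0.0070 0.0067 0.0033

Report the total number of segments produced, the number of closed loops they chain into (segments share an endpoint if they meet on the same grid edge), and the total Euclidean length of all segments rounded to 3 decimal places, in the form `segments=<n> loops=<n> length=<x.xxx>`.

segments=14 loops=1 length=10.950

cell (1,0): code 0100 → (1.683,1.000)–(2.000,0.583)
cell (1,1): code 1100 → (1.557,2.000)–(1.683,1.000)
cell (1,2): code 1000 → (2.000,2.925)–(1.557,2.000)
cell (2,0): code 0110 → (2.000,0.583)–(3.000,0.057)
cell (2,2): code 1101 → (2.067,3.000)–(2.000,2.925)
cell (2,3): code 1000 → (3.000,3.594)–(2.067,3.000)
cell (3,0): code 0110 → (3.000,0.057)–(4.000,0.283)
cell (3,3): code 1001 → (4.000,3.542)–(3.000,3.594)
cell (4,0): code 0010 → (4.000,0.283)–(4.759,1.000)
cell (4,1): code 0111 → (4.759,1.000)–(5.000,1.811)
cell (4,2): code 1011 → (5.000,2.198)–(4.691,3.000)
cell (4,3): code 0001 → (4.691,3.000)–(4.000,3.542)
cell (5,1): code 0010 → (5.000,1.811)–(5.056,2.000)
cell (5,2): code 0001 → (5.056,2.000)–(5.000,2.198)
total: 14 segments, chained into 1 closed loop(s), length Σ = 10.950100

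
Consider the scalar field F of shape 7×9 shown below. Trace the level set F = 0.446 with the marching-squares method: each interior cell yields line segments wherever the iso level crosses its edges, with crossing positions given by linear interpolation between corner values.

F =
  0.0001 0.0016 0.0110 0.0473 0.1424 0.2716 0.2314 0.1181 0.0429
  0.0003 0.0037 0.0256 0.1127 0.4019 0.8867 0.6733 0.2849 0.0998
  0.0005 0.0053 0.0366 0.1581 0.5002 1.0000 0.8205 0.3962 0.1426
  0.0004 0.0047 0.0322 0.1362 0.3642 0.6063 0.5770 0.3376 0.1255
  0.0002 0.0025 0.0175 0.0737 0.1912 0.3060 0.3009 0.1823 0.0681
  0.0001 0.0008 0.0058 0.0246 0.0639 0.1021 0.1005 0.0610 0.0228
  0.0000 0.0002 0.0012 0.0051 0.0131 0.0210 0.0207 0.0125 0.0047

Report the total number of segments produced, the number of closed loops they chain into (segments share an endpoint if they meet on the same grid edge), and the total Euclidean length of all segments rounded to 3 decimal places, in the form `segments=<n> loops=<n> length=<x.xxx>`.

segments=12 loops=1 length=9.782

cell (0,4): code 0100 → (0.284,5.000)–(1.000,4.091)
cell (0,5): code 1100 → (0.486,6.000)–(0.284,5.000)
cell (0,6): code 1000 → (1.000,6.585)–(0.486,6.000)
cell (1,3): code 0100 → (1.449,4.000)–(2.000,3.842)
cell (1,4): code 1110 → (1.000,4.091)–(1.449,4.000)
cell (1,6): code 1001 → (2.000,6.883)–(1.000,6.585)
cell (2,3): code 0010 → (2.000,3.842)–(2.399,4.000)
cell (2,4): code 0111 → (2.399,4.000)–(3.000,4.338)
cell (2,6): code 1001 → (3.000,6.547)–(2.000,6.883)
cell (3,4): code 0010 → (3.000,4.338)–(3.534,5.000)
cell (3,5): code 0011 → (3.534,5.000)–(3.474,6.000)
cell (3,6): code 0001 → (3.474,6.000)–(3.000,6.547)
total: 12 segments, chained into 1 closed loop(s), length Σ = 9.781543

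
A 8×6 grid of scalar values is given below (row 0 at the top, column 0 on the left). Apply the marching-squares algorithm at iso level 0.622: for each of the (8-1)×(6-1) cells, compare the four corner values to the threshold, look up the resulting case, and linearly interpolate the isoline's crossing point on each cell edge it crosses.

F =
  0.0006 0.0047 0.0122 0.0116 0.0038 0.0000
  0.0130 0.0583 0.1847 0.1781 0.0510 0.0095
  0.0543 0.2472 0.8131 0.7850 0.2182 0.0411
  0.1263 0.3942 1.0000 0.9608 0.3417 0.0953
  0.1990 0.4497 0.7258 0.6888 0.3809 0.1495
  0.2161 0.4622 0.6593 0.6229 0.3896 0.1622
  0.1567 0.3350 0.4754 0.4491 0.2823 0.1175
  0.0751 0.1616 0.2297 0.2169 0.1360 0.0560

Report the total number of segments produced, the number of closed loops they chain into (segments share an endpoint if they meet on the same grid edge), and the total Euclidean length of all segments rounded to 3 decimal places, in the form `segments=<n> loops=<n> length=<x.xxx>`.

cell (1,1): code 0100 → (1.696,2.000)–(2.000,1.662)
cell (1,2): code 1100 → (1.731,3.000)–(1.696,2.000)
cell (1,3): code 1000 → (2.000,3.288)–(1.731,3.000)
cell (2,1): code 0110 → (2.000,1.662)–(3.000,1.376)
cell (2,3): code 1001 → (3.000,3.547)–(2.000,3.288)
cell (3,1): code 0110 → (3.000,1.376)–(4.000,1.624)
cell (3,3): code 1001 → (4.000,3.217)–(3.000,3.547)
cell (4,1): code 0110 → (4.000,1.624)–(5.000,1.811)
cell (4,3): code 1001 → (5.000,3.004)–(4.000,3.217)
cell (5,1): code 0010 → (5.000,1.811)–(5.203,2.000)
cell (5,2): code 0011 → (5.203,2.000)–(5.005,3.000)
cell (5,3): code 0001 → (5.005,3.000)–(5.000,3.004)
total: 12 segments, chained into 1 closed loop(s), length Σ = 9.348269

segments=12 loops=1 length=9.348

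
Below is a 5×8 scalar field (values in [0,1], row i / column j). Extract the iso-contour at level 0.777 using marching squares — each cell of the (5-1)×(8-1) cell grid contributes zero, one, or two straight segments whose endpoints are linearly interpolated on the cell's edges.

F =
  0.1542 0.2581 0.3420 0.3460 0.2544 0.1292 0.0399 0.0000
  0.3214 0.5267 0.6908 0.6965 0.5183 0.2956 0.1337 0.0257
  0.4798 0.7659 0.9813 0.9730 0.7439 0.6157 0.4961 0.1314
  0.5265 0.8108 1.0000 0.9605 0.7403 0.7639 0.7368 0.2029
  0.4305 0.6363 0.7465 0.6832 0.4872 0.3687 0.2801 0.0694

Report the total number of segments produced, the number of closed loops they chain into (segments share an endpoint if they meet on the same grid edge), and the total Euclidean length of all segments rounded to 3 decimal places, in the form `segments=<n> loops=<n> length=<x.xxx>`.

segments=10 loops=1 length=8.834

cell (1,1): code 0100 → (1.297,2.000)–(2.000,1.052)
cell (1,2): code 1100 → (1.291,3.000)–(1.297,2.000)
cell (1,3): code 1000 → (2.000,3.856)–(1.291,3.000)
cell (2,0): code 0100 → (2.247,1.000)–(3.000,0.881)
cell (2,1): code 1110 → (2.000,1.052)–(2.247,1.000)
cell (2,3): code 1001 → (3.000,3.833)–(2.000,3.856)
cell (3,0): code 0010 → (3.000,0.881)–(3.194,1.000)
cell (3,1): code 0011 → (3.194,1.000)–(3.880,2.000)
cell (3,2): code 0011 → (3.880,2.000)–(3.662,3.000)
cell (3,3): code 0001 → (3.662,3.000)–(3.000,3.833)
total: 10 segments, chained into 1 closed loop(s), length Σ = 8.834233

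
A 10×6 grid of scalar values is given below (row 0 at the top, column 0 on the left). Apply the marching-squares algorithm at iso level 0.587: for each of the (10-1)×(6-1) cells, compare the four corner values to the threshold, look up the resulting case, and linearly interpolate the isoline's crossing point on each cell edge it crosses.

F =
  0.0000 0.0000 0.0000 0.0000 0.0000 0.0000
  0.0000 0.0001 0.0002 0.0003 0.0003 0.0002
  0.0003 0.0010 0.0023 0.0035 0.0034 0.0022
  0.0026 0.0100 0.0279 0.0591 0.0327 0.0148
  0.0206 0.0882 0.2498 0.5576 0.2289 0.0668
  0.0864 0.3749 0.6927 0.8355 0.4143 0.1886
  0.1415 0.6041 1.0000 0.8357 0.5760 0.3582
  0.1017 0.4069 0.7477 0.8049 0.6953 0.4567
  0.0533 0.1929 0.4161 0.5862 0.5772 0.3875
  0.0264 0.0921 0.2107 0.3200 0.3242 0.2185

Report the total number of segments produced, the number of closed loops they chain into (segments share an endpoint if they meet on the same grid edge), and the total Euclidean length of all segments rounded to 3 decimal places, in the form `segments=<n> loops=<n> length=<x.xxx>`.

cell (4,1): code 0100 → (4.761,2.000)–(5.000,1.667)
cell (4,2): code 1100 → (4.106,3.000)–(4.761,2.000)
cell (4,3): code 1000 → (5.000,3.590)–(4.106,3.000)
cell (5,0): code 0100 → (5.925,1.000)–(6.000,0.963)
cell (5,1): code 1110 → (5.000,1.667)–(5.925,1.000)
cell (5,3): code 1001 → (6.000,3.958)–(5.000,3.590)
cell (6,0): code 0010 → (6.000,0.963)–(6.087,1.000)
cell (6,1): code 0111 → (6.087,1.000)–(7.000,1.528)
cell (6,3): code 1101 → (6.092,4.000)–(6.000,3.958)
cell (6,4): code 1000 → (7.000,4.454)–(6.092,4.000)
cell (7,1): code 0010 → (7.000,1.528)–(7.485,2.000)
cell (7,2): code 0011 → (7.485,2.000)–(7.996,3.000)
cell (7,3): code 0011 → (7.996,3.000)–(7.917,4.000)
cell (7,4): code 0001 → (7.917,4.000)–(7.000,4.454)
total: 14 segments, chained into 1 closed loop(s), length Σ = 11.057725

segments=14 loops=1 length=11.058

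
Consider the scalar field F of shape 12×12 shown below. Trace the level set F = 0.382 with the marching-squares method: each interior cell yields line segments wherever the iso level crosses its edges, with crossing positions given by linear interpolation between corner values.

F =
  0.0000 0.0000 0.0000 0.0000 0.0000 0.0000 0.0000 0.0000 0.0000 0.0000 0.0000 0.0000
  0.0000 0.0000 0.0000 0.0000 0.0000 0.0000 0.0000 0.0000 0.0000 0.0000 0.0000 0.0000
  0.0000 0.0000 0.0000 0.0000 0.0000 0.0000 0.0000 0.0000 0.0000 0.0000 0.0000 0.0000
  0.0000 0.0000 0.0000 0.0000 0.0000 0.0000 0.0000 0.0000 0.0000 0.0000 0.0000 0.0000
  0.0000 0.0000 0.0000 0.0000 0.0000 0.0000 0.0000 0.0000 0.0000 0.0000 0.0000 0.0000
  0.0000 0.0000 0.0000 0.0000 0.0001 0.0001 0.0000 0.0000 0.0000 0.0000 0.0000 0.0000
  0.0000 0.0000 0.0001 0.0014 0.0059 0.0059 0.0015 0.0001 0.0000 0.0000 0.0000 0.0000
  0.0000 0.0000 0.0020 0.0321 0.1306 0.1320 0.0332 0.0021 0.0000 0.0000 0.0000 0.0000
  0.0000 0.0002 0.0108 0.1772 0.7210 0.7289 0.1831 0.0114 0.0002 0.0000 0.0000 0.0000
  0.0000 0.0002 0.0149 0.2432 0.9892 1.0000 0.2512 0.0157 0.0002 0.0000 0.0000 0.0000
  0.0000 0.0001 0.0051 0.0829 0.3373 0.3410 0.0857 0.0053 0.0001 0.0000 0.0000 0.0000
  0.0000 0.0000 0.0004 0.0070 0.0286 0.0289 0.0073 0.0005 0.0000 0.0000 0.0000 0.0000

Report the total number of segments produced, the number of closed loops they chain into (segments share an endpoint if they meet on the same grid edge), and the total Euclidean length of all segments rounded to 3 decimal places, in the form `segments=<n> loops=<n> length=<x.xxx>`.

cell (7,3): code 0100 → (7.426,4.000)–(8.000,3.377)
cell (7,4): code 1100 → (7.419,5.000)–(7.426,4.000)
cell (7,5): code 1000 → (8.000,5.636)–(7.419,5.000)
cell (8,3): code 0110 → (8.000,3.377)–(9.000,3.186)
cell (8,5): code 1001 → (9.000,5.825)–(8.000,5.636)
cell (9,3): code 0010 → (9.000,3.186)–(9.931,4.000)
cell (9,4): code 0011 → (9.931,4.000)–(9.938,5.000)
cell (9,5): code 0001 → (9.938,5.000)–(9.000,5.825)
total: 8 segments, chained into 1 closed loop(s), length Σ = 8.230836

segments=8 loops=1 length=8.231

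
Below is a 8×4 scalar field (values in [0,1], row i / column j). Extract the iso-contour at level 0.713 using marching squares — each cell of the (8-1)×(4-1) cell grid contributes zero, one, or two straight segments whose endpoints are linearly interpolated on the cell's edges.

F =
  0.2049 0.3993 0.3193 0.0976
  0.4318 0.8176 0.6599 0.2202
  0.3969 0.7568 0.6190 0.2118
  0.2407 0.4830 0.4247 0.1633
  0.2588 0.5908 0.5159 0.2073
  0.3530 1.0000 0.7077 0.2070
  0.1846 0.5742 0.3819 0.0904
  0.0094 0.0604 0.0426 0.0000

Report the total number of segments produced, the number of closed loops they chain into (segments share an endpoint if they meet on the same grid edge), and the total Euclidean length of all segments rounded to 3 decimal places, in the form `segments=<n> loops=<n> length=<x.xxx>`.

cell (0,0): code 0100 → (0.750,1.000)–(1.000,0.729)
cell (0,1): code 1000 → (1.000,1.663)–(0.750,1.000)
cell (1,0): code 0110 → (1.000,0.729)–(2.000,0.878)
cell (1,1): code 1001 → (2.000,1.318)–(1.000,1.663)
cell (2,0): code 0010 → (2.000,0.878)–(2.160,1.000)
cell (2,1): code 0001 → (2.160,1.000)–(2.000,1.318)
cell (4,0): code 0100 → (4.299,1.000)–(5.000,0.556)
cell (4,1): code 1000 → (5.000,1.982)–(4.299,1.000)
cell (5,0): code 0010 → (5.000,0.556)–(5.674,1.000)
cell (5,1): code 0001 → (5.674,1.000)–(5.000,1.982)
total: 10 segments, chained into 2 closed loop(s), length Σ = 7.737974

segments=10 loops=2 length=7.738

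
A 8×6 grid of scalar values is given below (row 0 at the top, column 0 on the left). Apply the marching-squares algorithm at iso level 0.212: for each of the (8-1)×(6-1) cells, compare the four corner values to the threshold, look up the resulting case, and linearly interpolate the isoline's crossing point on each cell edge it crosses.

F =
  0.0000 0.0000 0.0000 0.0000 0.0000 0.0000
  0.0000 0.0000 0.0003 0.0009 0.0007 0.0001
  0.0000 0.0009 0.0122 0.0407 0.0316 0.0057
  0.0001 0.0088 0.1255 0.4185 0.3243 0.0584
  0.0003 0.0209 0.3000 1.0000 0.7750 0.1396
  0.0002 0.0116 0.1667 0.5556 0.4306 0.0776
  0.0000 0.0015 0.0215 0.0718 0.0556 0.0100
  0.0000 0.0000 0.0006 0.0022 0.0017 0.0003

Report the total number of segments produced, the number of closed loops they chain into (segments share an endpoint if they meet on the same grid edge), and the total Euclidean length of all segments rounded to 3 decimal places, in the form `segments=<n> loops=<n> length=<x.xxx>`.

cell (2,2): code 0100 → (2.453,3.000)–(3.000,2.295)
cell (2,3): code 1100 → (2.616,4.000)–(2.453,3.000)
cell (2,4): code 1000 → (3.000,4.422)–(2.616,4.000)
cell (3,1): code 0100 → (3.496,2.000)–(4.000,1.685)
cell (3,2): code 1110 → (3.000,2.295)–(3.496,2.000)
cell (3,4): code 1001 → (4.000,4.886)–(3.000,4.422)
cell (4,1): code 0010 → (4.000,1.685)–(4.660,2.000)
cell (4,2): code 0111 → (4.660,2.000)–(5.000,2.116)
cell (4,4): code 1001 → (5.000,4.619)–(4.000,4.886)
cell (5,2): code 0010 → (5.000,2.116)–(5.710,3.000)
cell (5,3): code 0011 → (5.710,3.000)–(5.583,4.000)
cell (5,4): code 0001 → (5.583,4.000)–(5.000,4.619)
total: 12 segments, chained into 1 closed loop(s), length Σ = 9.867588

segments=12 loops=1 length=9.868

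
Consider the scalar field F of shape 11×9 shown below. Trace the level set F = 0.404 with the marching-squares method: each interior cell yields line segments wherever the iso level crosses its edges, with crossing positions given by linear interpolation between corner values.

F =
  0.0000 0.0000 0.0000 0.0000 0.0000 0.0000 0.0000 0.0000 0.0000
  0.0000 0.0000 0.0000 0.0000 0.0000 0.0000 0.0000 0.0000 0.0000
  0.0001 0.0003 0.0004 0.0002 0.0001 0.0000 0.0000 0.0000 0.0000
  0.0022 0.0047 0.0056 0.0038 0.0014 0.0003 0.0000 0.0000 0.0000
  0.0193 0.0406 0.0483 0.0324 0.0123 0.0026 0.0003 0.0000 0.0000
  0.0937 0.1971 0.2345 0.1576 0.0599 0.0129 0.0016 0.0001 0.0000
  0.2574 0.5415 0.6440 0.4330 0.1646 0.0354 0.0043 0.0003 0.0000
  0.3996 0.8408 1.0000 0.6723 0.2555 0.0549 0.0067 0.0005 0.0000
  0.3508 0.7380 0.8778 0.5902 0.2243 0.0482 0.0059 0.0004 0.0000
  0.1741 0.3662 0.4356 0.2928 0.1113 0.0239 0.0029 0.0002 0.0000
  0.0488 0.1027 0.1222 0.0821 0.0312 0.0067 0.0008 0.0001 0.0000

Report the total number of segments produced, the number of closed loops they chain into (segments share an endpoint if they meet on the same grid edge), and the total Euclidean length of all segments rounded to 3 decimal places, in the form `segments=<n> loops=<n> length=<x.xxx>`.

segments=14 loops=1 length=11.357

cell (5,0): code 0100 → (5.601,1.000)–(6.000,0.516)
cell (5,1): code 1100 → (5.414,2.000)–(5.601,1.000)
cell (5,2): code 1100 → (5.895,3.000)–(5.414,2.000)
cell (5,3): code 1000 → (6.000,3.108)–(5.895,3.000)
cell (6,0): code 0110 → (6.000,0.516)–(7.000,0.010)
cell (6,3): code 1001 → (7.000,3.644)–(6.000,3.108)
cell (7,0): code 0110 → (7.000,0.010)–(8.000,0.137)
cell (7,3): code 1001 → (8.000,3.509)–(7.000,3.644)
cell (8,0): code 0010 → (8.000,0.137)–(8.898,1.000)
cell (8,1): code 0111 → (8.898,1.000)–(9.000,1.545)
cell (8,2): code 1011 → (9.000,2.221)–(8.626,3.000)
cell (8,3): code 0001 → (8.626,3.000)–(8.000,3.509)
cell (9,1): code 0010 → (9.000,1.545)–(9.101,2.000)
cell (9,2): code 0001 → (9.101,2.000)–(9.000,2.221)
total: 14 segments, chained into 1 closed loop(s), length Σ = 11.357156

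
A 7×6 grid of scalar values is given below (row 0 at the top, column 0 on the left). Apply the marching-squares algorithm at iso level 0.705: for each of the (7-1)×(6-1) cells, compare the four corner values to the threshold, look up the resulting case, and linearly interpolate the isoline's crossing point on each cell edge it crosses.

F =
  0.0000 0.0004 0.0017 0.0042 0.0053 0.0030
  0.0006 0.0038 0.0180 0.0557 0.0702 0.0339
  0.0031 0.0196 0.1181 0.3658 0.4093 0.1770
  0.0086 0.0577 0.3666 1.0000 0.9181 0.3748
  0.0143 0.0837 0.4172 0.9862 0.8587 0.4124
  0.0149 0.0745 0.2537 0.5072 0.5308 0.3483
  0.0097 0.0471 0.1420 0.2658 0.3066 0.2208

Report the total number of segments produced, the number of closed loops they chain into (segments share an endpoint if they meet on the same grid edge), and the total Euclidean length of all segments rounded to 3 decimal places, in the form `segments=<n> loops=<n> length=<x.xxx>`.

cell (2,2): code 0100 → (2.535,3.000)–(3.000,2.534)
cell (2,3): code 1100 → (2.581,4.000)–(2.535,3.000)
cell (2,4): code 1000 → (3.000,4.392)–(2.581,4.000)
cell (3,2): code 0110 → (3.000,2.534)–(4.000,2.506)
cell (3,4): code 1001 → (4.000,4.344)–(3.000,4.392)
cell (4,2): code 0010 → (4.000,2.506)–(4.587,3.000)
cell (4,3): code 0011 → (4.587,3.000)–(4.469,4.000)
cell (4,4): code 0001 → (4.469,4.000)–(4.000,4.344)
total: 8 segments, chained into 1 closed loop(s), length Σ = 6.590684

segments=8 loops=1 length=6.591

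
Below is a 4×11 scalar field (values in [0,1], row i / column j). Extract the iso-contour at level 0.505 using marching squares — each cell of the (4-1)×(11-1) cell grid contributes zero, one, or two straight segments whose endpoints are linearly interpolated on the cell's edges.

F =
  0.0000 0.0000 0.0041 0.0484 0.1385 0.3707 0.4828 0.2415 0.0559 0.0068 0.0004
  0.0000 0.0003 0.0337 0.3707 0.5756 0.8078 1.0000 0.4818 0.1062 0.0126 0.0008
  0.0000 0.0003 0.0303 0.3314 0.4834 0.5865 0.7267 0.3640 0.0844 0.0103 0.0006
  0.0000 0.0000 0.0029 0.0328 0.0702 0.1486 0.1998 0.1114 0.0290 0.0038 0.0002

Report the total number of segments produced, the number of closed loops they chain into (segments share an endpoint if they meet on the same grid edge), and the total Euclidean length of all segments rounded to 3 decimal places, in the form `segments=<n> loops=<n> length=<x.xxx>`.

cell (0,3): code 0100 → (0.838,4.000)–(1.000,3.655)
cell (0,4): code 1100 → (0.307,5.000)–(0.838,4.000)
cell (0,5): code 1100 → (0.043,6.000)–(0.307,5.000)
cell (0,6): code 1000 → (1.000,6.955)–(0.043,6.000)
cell (1,3): code 0010 → (1.000,3.655)–(1.766,4.000)
cell (1,4): code 0111 → (1.766,4.000)–(2.000,4.210)
cell (1,6): code 1001 → (2.000,6.611)–(1.000,6.955)
cell (2,4): code 0010 → (2.000,4.210)–(2.186,5.000)
cell (2,5): code 0011 → (2.186,5.000)–(2.421,6.000)
cell (2,6): code 0001 → (2.421,6.000)–(2.000,6.611)
total: 10 segments, chained into 1 closed loop(s), length Σ = 8.692244

segments=10 loops=1 length=8.692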